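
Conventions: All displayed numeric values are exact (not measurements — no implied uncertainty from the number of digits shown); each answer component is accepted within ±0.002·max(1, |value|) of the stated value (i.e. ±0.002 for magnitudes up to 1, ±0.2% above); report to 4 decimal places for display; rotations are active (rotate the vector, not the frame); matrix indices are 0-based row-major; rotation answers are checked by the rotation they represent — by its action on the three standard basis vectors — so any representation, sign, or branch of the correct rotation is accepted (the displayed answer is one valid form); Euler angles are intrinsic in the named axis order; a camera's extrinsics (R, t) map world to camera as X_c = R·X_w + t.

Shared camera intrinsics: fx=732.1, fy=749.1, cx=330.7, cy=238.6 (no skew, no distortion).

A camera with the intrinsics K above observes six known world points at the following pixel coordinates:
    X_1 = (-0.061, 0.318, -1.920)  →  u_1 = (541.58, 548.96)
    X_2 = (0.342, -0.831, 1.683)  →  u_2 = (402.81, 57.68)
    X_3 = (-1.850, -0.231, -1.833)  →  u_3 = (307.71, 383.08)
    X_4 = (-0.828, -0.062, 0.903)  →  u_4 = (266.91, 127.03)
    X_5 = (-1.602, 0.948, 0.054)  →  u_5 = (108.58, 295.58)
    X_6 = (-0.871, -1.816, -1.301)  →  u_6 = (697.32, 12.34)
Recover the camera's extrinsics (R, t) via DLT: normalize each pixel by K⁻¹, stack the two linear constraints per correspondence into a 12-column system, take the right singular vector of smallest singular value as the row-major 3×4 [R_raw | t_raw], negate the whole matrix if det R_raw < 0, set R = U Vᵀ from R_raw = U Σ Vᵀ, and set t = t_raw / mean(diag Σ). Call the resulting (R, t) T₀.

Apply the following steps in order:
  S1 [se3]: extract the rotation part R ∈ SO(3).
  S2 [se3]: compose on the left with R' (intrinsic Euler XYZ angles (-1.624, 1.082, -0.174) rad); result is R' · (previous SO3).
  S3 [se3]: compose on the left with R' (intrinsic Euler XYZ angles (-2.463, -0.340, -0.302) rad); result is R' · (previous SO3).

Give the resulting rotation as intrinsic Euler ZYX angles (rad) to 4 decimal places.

rotation (euler_zyx) = (0.6722, -0.3269, 2.7993)

source (pnp_recover): camera pose = R=[0.7409 -0.5592 -0.3721; 0.2881 0.7650 -0.5760; 0.6067 0.3196 0.7278], t=(0.4900, 0.0800, 4.7400)
after S1 (rot_of_se3): [0.7409 -0.5592 -0.3721; 0.2881 0.7650 -0.5760; 0.6067 0.3196 0.7278]
after S2 (compose_so3): [0.9017 0.0857 0.4237; -0.4111 0.4734 0.7791; -0.1338 -0.8767 0.4621]
after S3 (compose_so3): [0.7410 0.5023 0.4457; 0.5898 -0.8042 -0.0743; 0.3211 0.3179 -0.8921]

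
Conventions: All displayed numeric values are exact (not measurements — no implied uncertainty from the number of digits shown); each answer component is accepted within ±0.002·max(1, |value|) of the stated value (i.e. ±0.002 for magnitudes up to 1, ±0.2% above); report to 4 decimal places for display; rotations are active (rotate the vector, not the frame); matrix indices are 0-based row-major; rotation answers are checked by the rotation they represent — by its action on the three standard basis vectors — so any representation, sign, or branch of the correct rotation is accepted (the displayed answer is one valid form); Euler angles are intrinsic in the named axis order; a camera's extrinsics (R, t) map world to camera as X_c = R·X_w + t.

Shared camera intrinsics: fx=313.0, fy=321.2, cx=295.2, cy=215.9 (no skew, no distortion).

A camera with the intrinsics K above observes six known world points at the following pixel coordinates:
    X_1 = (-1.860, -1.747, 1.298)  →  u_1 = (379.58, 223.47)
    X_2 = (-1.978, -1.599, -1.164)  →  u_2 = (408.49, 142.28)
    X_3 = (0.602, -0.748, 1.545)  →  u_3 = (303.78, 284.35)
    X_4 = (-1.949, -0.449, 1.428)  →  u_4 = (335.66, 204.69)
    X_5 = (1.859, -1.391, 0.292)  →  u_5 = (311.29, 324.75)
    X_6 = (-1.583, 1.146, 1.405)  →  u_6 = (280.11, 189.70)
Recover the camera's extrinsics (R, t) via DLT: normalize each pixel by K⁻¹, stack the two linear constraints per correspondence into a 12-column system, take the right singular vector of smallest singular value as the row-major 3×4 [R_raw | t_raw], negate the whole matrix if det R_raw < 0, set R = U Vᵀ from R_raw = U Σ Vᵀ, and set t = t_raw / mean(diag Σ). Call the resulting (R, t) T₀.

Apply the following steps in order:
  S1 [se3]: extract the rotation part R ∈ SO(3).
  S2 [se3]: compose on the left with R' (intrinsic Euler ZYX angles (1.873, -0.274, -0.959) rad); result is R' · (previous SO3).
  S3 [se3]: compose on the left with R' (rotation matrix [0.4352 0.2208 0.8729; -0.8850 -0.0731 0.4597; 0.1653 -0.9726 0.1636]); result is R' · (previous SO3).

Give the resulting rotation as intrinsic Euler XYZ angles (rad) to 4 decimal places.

rotation (euler_xyz) = (-1.3623, -0.6042, -2.9862)

source (pnp_recover): camera pose = R=[-0.4679 -0.8800 -0.0812; 0.6561 -0.4074 0.6352; -0.5921 0.2439 0.7681], t=(-0.0501, -0.1195, 6.6818)
after S1 (rot_of_se3): [-0.4679 -0.8800 -0.0812; 0.6561 -0.4074 0.6352; -0.5921 0.2439 0.7681]
after S2 (compose_so3): [0.1664 0.3231 -0.9316; -0.1713 -0.9210 -0.3500; -0.9711 0.2178 -0.0979]
after S3 (compose_so3): [-0.8130 0.1274 -0.5681; -0.5811 -0.1185 0.8051; 0.0353 0.9848 0.1704]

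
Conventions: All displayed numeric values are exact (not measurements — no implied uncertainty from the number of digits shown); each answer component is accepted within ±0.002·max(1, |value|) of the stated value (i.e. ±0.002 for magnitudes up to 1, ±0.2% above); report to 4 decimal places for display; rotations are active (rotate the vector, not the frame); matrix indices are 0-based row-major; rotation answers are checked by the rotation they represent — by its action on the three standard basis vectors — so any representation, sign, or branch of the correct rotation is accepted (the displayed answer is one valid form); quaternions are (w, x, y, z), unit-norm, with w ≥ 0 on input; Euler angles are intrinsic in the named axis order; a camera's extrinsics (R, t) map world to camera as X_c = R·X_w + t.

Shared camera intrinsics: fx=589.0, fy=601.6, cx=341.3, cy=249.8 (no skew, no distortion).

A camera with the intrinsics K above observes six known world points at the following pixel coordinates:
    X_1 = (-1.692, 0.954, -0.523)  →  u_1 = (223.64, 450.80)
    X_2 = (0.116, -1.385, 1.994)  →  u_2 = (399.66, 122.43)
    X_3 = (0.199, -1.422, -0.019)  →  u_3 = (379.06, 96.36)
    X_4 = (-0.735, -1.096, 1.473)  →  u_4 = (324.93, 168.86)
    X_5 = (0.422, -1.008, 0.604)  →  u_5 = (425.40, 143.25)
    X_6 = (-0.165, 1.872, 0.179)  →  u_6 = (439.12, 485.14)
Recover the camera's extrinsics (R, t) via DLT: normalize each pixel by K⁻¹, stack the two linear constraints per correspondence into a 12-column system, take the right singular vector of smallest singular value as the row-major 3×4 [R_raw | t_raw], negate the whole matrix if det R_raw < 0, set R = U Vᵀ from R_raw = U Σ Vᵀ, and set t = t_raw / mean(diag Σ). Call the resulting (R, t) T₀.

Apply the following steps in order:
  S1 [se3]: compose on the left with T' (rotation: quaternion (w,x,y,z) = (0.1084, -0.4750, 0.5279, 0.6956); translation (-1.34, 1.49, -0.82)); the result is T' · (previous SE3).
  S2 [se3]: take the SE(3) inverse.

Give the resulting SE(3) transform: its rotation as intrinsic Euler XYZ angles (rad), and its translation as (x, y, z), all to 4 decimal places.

rotation (euler_xyz) = (-2.1396, -1.0719, 2.0209), translation = (0.3953, -0.8150, -6.9015)

source (pnp_recover): camera pose = R=[0.9413 0.2626 0.2123; -0.2381 0.9619 -0.1342; -0.2394 0.0758 0.9680], t=(0.4900, 0.2200, 4.8496)
after S1 (compose_se3): R=[-0.2082 -0.8069 -0.5528; -0.4308 -0.4318 0.7924; -0.8781 0.4032 -0.2577], t=(-4.3907, 5.2873, -1.1031)
after S2 (invert_se3): R=[-0.2082 -0.4308 -0.8781; -0.8069 -0.4318 0.4032; -0.5528 0.7924 -0.2577], t=(0.3953, -0.8150, -6.9015)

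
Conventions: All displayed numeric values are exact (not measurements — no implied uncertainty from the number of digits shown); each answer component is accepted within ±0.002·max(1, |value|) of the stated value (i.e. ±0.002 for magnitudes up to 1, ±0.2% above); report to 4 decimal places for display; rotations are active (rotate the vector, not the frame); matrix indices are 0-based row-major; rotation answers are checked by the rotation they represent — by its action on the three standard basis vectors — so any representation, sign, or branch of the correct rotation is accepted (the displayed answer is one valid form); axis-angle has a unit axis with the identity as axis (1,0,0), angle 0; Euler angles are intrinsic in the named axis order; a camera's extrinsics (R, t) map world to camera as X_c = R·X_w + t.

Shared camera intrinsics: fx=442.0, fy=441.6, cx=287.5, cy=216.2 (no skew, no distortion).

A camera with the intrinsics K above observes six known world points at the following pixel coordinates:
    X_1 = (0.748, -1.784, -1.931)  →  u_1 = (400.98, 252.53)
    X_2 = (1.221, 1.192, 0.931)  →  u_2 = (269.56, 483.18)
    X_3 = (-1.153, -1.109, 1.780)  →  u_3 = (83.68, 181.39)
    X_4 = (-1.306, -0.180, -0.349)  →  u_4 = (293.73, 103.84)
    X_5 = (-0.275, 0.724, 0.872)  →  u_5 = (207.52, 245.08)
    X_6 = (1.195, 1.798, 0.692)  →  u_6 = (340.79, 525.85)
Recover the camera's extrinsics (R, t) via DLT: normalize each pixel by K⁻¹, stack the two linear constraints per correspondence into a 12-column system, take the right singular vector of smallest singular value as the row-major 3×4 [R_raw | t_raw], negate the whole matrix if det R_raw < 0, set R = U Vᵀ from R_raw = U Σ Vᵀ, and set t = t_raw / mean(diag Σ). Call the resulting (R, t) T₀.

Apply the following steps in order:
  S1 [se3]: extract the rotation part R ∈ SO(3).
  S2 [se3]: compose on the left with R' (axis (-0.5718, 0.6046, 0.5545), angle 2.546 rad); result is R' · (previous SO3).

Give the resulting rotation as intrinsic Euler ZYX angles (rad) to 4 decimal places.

source (pnp_recover): camera pose = R=[0.2569 0.2682 -0.9285; 0.9652 -0.0234 0.2604; 0.0481 -0.9631 -0.2649], t=(0.1200, 0.2600, 4.0699)
after S1 (rot_of_se3): [0.2569 0.2682 -0.9285; 0.9652 -0.0234 0.2604; 0.0481 -0.9631 -0.2649]
after S2 (compose_so3): [-0.9809 0.1918 0.0319; -0.1916 -0.9814 0.0090; 0.0330 0.0027 0.9995]

rotation (euler_zyx) = (-2.9487, -0.0330, 0.0027)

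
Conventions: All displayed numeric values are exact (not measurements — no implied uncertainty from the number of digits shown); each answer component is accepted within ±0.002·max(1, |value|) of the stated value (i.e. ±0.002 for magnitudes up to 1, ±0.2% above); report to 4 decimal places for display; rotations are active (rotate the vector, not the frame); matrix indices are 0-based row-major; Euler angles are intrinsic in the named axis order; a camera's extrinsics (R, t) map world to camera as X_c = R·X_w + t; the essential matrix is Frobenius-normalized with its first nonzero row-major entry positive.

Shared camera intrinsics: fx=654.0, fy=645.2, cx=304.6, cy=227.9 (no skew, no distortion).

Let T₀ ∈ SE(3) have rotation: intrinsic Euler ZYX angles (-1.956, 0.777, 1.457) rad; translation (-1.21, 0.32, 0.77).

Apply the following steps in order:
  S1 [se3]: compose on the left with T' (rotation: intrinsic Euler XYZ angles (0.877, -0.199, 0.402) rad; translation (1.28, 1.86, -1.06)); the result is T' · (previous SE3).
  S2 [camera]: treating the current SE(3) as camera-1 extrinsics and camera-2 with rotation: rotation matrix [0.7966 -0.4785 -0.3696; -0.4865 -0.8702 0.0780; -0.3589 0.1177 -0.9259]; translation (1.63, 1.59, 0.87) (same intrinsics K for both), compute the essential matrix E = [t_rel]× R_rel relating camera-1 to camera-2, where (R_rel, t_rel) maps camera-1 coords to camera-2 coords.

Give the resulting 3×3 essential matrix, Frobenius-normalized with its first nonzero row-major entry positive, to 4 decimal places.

after S1 (compose_se3): R=[0.1503 -0.0173 -0.9885; 0.0707 -0.9971 0.0282; -0.9861 -0.0741 -0.1487], t=(-0.0865, 1.3535, -0.8715)
after S2 (essential): [0.3775 -0.5614 -0.1545; 0.1806 0.3379 -0.4842; -0.1884 -0.0668 0.3118]

matrix = [0.3775 -0.5614 -0.1545; 0.1806 0.3379 -0.4842; -0.1884 -0.0668 0.3118]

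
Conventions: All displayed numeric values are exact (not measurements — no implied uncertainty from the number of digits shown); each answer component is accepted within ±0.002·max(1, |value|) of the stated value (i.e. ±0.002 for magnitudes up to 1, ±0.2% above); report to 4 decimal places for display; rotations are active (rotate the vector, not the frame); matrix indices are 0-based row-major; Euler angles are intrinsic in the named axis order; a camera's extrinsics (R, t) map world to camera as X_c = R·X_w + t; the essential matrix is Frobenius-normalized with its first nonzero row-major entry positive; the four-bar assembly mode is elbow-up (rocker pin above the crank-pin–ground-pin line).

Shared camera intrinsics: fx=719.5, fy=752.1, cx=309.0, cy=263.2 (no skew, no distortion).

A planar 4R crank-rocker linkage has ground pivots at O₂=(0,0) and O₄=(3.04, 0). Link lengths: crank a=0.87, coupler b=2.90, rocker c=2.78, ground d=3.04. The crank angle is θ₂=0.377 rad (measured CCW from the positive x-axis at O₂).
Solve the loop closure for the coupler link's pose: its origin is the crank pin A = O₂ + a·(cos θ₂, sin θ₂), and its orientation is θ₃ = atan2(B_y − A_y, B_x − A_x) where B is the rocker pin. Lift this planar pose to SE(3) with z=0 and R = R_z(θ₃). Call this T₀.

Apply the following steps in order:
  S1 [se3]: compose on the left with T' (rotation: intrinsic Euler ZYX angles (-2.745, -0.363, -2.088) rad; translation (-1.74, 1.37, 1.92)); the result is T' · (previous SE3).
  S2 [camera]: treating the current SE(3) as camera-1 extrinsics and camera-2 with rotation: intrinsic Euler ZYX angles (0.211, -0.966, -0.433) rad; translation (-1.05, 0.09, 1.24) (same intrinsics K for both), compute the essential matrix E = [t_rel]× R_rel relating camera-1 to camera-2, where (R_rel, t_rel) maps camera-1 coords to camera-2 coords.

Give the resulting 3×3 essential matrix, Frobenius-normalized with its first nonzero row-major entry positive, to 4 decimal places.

source (fourbar_fk): coupler pose = R=[0.5638 -0.8259 0.0000; 0.8259 0.5638 0.0000; 0.0000 0.0000 1.0000], t=(0.8089, 0.3203, 0.0000)
after S1 (compose_se3): R=[-0.8790 0.4439 0.1738; 0.0746 0.4882 -0.8696; -0.4709 -0.7514 -0.4622], t=(-2.5898, 1.1858, 1.9470)
after S2 (essential): [0.3435 0.2351 0.0642; 0.4925 0.1802 0.2530; -0.0192 0.4766 -0.5059]

matrix = [0.3435 0.2351 0.0642; 0.4925 0.1802 0.2530; -0.0192 0.4766 -0.5059]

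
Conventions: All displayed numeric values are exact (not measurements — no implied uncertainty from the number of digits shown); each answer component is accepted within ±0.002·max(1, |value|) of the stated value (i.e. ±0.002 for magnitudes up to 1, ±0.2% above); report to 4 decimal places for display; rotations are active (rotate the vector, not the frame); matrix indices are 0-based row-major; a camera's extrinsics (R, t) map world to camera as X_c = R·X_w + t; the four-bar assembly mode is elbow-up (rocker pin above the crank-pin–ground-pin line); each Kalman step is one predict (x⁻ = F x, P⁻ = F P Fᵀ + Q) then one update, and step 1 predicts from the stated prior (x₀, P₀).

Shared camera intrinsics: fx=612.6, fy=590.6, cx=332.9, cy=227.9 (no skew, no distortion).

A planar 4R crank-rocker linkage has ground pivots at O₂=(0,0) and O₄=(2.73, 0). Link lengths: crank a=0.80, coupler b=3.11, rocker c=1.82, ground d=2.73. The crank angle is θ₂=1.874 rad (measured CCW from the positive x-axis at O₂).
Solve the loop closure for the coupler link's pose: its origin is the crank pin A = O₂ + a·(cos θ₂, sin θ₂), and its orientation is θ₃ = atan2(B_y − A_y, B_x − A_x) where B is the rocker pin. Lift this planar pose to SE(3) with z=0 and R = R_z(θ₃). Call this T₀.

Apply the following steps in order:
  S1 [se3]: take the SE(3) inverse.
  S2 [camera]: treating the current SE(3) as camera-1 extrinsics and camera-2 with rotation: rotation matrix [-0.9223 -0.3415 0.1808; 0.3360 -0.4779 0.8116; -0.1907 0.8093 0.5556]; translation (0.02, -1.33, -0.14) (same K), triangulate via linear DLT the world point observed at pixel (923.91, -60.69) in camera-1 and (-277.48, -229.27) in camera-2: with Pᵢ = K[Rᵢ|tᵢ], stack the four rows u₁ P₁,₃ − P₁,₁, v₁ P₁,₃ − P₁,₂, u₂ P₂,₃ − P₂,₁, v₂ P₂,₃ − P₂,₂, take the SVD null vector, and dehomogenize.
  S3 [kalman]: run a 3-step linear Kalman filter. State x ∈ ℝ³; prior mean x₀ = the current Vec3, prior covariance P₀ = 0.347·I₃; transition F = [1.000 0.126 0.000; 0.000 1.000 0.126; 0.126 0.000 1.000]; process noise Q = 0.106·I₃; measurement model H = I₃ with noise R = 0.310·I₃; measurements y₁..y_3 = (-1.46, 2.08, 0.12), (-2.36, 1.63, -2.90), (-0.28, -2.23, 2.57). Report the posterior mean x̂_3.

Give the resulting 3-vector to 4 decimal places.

source (fourbar_fk): coupler pose = R=[0.9406 -0.3395 0.0000; 0.3395 0.9406 0.0000; 0.0000 0.0000 1.0000], t=(-0.2389, 0.7635, 0.0000)
after S1 (invert_se3): R=[0.9406 0.3395 0.0000; -0.3395 0.9406 0.0000; 0.0000 0.0000 1.0000], t=(-0.0346, -0.7993, 0.0000)
after S2 (triangulate): (0.7936, 0.6365, 0.9619)
after S3 (kf_track): (-0.7742, -0.1850, 0.3295)

result = (-0.7742, -0.1850, 0.3295)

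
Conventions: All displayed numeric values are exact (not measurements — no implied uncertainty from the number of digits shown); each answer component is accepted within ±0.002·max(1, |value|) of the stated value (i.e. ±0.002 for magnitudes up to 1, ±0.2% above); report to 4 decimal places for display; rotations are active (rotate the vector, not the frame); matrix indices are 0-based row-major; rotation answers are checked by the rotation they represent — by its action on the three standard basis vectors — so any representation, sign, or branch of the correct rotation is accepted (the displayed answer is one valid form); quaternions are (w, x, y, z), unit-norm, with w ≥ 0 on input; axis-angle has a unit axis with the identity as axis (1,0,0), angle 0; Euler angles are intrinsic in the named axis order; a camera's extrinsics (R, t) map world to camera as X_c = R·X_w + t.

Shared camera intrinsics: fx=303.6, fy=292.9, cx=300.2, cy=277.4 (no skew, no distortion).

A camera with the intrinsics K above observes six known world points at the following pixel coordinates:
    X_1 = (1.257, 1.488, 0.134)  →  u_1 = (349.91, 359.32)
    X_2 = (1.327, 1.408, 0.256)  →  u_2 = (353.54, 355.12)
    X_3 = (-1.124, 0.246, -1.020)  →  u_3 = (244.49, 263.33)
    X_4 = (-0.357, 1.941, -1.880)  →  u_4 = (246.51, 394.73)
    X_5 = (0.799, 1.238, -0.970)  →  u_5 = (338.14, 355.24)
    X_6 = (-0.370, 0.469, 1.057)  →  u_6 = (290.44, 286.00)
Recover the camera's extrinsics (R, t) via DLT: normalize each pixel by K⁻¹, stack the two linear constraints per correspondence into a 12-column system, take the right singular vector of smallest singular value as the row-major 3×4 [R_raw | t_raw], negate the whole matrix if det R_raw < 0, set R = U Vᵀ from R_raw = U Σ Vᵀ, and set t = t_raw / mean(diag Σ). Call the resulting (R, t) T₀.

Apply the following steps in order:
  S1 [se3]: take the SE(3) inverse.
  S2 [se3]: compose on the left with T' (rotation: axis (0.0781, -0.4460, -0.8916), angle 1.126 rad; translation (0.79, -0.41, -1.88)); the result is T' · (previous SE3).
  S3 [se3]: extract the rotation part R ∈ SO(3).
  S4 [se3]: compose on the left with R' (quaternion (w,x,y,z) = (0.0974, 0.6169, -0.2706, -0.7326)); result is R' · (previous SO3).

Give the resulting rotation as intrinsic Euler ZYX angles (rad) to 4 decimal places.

rotation (euler_zyx) = (1.7029, 0.6468, -0.8202)

source (pnp_recover): camera pose = R=[0.9493 -0.3141 0.0138; 0.3142 0.9493 -0.0048; -0.0116 0.0089 0.9999], t=(0.2603, -0.1202, 5.8986)
after S1 (invert_se3): R=[0.9493 0.3142 -0.0116; -0.3141 0.9493 0.0089; 0.0138 -0.0048 0.9999], t=(-0.1407, 0.1435, -5.9021)
after S2 (compose_se3): R=[0.1591 0.8836 -0.4403; -0.9515 0.2562 0.1705; 0.2634 0.3918 0.8815], t=(3.4520, -1.1370, -7.1012)
after S3 (rot_of_se3): [0.1591 0.8836 -0.4403; -0.9515 0.2562 0.1705; 0.2634 0.3918 0.8815]
after S4 (compose_so3): [-0.1051 -0.6181 -0.7790; 0.7911 -0.5267 0.3112; -0.6026 -0.5836 0.5443]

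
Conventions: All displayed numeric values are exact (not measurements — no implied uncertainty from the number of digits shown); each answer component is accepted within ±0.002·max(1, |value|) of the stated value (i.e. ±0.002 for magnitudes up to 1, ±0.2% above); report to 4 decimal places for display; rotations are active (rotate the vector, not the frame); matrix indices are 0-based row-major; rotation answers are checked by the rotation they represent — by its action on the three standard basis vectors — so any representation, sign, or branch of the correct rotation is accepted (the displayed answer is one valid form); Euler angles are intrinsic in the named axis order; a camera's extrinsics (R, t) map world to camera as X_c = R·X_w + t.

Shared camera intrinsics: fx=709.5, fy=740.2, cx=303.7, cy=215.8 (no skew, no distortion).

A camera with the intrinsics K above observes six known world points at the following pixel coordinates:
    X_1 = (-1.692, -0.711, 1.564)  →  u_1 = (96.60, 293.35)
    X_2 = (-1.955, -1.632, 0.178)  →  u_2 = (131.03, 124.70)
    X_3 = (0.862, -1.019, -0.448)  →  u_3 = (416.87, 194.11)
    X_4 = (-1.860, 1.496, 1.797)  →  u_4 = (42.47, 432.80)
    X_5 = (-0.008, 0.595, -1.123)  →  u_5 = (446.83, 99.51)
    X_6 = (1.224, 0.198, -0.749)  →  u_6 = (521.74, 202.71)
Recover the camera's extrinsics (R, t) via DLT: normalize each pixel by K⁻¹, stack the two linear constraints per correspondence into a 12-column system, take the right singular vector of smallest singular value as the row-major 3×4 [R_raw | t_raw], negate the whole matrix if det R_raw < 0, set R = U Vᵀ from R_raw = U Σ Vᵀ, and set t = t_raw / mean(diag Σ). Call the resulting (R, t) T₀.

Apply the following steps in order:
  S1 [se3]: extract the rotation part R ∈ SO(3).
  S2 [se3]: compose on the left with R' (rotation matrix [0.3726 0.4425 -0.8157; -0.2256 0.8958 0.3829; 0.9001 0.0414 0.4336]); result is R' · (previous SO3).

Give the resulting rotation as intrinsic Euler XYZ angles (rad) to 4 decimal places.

rotation (euler_xyz) = (-1.9006, 0.1830, -1.3171)

source (pnp_recover): camera pose = R=[0.8686 0.2482 -0.4288; 0.3898 0.1916 0.9007; 0.3057 -0.9496 0.0697], t=(0.4700, 0.0500, 6.0600)
after S1 (rot_of_se3): [0.8686 0.2482 -0.4288; 0.3898 0.1916 0.9007; 0.3057 -0.9496 0.0697]
after S2 (compose_so3): [0.2468 0.9518 0.1819; 0.2703 -0.2479 0.9303; 0.9306 -0.1804 -0.3185]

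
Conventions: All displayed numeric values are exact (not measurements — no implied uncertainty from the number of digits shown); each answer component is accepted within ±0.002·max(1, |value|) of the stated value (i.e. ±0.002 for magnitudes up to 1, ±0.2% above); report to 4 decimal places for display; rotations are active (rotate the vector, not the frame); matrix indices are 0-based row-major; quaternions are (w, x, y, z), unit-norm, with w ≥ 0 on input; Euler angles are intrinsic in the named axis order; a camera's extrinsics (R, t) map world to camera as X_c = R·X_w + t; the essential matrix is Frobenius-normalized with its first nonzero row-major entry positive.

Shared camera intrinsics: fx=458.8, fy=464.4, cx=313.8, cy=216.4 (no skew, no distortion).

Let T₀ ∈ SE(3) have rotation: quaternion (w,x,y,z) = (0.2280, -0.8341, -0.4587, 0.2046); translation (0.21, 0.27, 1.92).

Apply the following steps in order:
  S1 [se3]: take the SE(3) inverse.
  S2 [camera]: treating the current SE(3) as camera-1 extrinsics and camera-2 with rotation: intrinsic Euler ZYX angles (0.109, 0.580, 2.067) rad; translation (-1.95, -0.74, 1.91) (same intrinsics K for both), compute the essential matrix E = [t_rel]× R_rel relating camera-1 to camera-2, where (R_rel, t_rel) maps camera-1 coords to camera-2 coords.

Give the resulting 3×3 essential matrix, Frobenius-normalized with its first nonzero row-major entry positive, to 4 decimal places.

matrix = [0.1676 -0.0638 0.5555; -0.3888 0.0955 -0.2500; -0.5468 0.0986 0.3574]

after S1 (invert_se3): R=[0.4955 0.8585 -0.1322; 0.6719 -0.4752 -0.5681; -0.5505 0.1927 -0.8123], t=(-0.0821, 1.0779, 1.6232)
after S2 (essential): [0.1676 -0.0638 0.5555; -0.3888 0.0955 -0.2500; -0.5468 0.0986 0.3574]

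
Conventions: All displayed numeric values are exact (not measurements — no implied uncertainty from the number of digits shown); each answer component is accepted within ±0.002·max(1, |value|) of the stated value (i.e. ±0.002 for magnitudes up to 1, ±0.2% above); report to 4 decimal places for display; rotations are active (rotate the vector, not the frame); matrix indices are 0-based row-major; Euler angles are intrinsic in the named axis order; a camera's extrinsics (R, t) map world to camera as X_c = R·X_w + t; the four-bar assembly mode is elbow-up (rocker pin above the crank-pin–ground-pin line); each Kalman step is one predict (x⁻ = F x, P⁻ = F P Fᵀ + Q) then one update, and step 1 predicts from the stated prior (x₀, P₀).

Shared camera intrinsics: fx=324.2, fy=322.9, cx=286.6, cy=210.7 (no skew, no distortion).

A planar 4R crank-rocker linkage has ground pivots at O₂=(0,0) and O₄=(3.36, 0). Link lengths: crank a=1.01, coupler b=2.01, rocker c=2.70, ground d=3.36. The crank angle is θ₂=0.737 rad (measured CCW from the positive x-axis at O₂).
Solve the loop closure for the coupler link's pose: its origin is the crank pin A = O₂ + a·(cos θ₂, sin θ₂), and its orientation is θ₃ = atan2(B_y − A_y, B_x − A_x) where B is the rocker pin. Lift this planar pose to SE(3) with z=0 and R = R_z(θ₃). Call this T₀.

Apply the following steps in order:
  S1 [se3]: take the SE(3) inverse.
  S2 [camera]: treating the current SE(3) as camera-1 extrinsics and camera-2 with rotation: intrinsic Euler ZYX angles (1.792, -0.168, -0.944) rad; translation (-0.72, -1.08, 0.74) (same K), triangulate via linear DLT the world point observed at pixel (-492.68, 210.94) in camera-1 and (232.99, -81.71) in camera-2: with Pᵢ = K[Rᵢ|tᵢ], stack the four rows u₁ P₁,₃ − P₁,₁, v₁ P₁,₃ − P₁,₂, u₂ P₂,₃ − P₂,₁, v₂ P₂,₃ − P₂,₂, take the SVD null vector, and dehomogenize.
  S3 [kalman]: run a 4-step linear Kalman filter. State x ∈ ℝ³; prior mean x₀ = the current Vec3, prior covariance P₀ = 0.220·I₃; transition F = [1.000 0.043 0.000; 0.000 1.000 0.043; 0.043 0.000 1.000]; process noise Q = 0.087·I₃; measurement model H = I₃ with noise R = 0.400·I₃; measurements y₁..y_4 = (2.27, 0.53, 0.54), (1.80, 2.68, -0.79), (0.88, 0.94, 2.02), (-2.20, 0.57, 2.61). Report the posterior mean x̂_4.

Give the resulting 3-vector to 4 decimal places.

source (fourbar_fk): coupler pose = R=[0.5933 -0.8050 0.0000; 0.8050 0.5933 0.0000; 0.0000 0.0000 1.0000], t=(0.7479, 0.6788, 0.0000)
after S1 (invert_se3): R=[0.5933 0.8050 0.0000; -0.8050 0.5933 -0.0000; 0.0000 0.0000 1.0000], t=(-0.9901, 0.1993, 0.0000)
after S2 (triangulate): (-0.9891, -1.6762, 1.2174)
after S3 (kf_track): (-0.1877, 0.7239, 1.5851)

result = (-0.1877, 0.7239, 1.5851)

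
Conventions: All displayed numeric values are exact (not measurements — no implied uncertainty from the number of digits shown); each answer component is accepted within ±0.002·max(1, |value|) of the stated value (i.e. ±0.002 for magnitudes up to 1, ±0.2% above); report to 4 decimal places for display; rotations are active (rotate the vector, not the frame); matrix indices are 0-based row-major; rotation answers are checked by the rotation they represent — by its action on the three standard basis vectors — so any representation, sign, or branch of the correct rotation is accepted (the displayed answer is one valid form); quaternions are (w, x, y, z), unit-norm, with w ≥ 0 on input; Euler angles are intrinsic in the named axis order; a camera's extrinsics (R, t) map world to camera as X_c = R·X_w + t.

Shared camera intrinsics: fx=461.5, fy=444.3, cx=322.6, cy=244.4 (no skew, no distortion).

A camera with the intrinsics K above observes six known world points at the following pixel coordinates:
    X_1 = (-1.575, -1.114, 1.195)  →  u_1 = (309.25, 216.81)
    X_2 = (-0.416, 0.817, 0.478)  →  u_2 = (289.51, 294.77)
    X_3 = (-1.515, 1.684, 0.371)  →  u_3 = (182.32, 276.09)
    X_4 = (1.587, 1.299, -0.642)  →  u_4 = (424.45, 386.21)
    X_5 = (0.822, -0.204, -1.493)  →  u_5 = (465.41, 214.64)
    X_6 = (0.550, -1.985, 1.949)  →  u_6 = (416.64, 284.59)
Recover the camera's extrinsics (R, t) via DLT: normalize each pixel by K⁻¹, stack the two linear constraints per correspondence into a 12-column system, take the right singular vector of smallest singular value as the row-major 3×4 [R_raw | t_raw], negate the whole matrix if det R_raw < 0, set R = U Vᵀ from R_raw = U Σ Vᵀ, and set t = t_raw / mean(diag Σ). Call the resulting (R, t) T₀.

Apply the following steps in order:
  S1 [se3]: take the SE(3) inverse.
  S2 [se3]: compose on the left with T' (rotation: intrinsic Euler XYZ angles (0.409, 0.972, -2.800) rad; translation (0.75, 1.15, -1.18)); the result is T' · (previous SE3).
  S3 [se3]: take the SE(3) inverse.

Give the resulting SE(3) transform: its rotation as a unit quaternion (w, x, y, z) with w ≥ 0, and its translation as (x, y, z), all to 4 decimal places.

source (pnp_recover): camera pose = R=[0.7508 -0.6302 -0.1978; 0.5898 0.5048 0.6304; -0.2974 -0.5899 0.7507], t=(0.4801, 0.2300, 6.1604)
after S1 (invert_se3): R=[0.7508 0.5898 -0.2974; -0.6302 0.5048 -0.5899; -0.1978 0.6304 0.7507], t=(1.3363, 3.8207, -4.6745)
after S2 (compose_se3): R=[-0.6811 0.3028 0.6666; 0.0567 -0.8860 0.4603; 0.7300 0.3513 0.5863], t=(-3.0994, -1.5091, -5.2229)
after S3 (invert_se3): R=[-0.6811 0.0567 0.7300; 0.3028 -0.8860 0.3513; 0.6666 0.4603 0.5863], t=(1.7872, 1.4363, 5.8229)

rotation (quat) = (0.0693, 0.3932, 0.2285, 0.8879), translation = (1.7872, 1.4363, 5.8229)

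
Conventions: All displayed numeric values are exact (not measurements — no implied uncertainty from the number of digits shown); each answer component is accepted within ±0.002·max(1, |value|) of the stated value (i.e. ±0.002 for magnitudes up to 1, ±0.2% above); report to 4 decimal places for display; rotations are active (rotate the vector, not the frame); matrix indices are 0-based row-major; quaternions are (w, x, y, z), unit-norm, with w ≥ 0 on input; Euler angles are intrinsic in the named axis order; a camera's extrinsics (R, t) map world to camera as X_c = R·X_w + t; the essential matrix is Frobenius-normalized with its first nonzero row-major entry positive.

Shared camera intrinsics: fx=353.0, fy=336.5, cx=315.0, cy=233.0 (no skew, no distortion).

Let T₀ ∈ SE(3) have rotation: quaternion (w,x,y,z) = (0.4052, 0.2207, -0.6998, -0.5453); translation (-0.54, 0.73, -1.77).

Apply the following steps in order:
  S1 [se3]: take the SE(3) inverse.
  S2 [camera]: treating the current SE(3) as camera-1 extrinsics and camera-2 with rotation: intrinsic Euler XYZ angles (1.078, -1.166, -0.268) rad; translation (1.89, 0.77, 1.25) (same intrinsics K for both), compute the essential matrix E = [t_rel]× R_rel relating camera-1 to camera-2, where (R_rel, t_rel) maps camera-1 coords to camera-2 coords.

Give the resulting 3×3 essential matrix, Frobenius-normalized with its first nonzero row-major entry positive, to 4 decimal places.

after S1 (invert_se3): R=[-0.5742 -0.7508 0.3264; 0.1330 0.3079 0.9421; -0.8078 0.5844 -0.0769], t=(0.8158, 1.5146, -0.9989)
after S2 (essential): [0.3204 -0.2646 0.0922; -0.2835 0.4797 0.2698; -0.3311 -0.0570 -0.5680]

matrix = [0.3204 -0.2646 0.0922; -0.2835 0.4797 0.2698; -0.3311 -0.0570 -0.5680]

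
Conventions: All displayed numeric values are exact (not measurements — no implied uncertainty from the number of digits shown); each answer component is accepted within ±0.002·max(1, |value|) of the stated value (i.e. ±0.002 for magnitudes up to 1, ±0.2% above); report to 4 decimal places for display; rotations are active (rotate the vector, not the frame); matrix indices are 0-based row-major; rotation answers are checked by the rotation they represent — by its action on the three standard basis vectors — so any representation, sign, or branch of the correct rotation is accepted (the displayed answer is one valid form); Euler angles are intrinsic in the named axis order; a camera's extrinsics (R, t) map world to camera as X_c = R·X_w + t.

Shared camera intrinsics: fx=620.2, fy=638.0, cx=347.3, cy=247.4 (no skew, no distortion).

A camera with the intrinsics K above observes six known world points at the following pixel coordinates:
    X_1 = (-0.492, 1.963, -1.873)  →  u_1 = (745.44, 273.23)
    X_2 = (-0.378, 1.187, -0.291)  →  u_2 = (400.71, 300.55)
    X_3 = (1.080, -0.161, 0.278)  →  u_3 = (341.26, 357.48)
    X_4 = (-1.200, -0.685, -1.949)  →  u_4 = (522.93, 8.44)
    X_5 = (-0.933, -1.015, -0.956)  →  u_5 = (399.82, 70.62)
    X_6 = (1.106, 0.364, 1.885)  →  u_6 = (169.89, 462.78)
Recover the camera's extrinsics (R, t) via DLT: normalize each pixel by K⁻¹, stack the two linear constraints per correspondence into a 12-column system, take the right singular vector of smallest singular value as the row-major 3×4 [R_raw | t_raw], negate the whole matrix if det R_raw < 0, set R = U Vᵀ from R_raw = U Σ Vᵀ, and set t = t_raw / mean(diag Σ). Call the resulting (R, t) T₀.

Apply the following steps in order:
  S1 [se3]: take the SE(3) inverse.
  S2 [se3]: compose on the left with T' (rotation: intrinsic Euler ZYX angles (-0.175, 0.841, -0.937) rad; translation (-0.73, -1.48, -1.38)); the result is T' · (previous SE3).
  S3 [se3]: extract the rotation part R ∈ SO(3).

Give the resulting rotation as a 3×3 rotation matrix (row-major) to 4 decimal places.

source (pnp_recover): camera pose = R=[0.2644 0.1627 -0.9506; 0.8033 0.5083 0.3105; 0.5337 -0.8456 0.0037], t=(-0.0500, 0.1000, 4.9199)
after S1 (invert_se3): R=[0.2644 0.8033 0.5337; 0.1627 0.5083 -0.8456; -0.9506 0.3105 0.0037], t=(-2.6930, 4.1178, -0.0967)
after S2 (compose_se3): R=[-0.4524 0.4577 0.7654; -0.6000 0.4788 -0.6409; -0.6598 -0.7492 0.0580], t=(-4.5642, 1.5952, -1.6233)
after S3 (rot_of_se3): [-0.4524 0.4577 0.7654; -0.6000 0.4788 -0.6409; -0.6598 -0.7492 0.0580]

rotation (matrix) = ((-0.4524, 0.4577, 0.7654), (-0.6000, 0.4788, -0.6409), (-0.6598, -0.7492, 0.0580))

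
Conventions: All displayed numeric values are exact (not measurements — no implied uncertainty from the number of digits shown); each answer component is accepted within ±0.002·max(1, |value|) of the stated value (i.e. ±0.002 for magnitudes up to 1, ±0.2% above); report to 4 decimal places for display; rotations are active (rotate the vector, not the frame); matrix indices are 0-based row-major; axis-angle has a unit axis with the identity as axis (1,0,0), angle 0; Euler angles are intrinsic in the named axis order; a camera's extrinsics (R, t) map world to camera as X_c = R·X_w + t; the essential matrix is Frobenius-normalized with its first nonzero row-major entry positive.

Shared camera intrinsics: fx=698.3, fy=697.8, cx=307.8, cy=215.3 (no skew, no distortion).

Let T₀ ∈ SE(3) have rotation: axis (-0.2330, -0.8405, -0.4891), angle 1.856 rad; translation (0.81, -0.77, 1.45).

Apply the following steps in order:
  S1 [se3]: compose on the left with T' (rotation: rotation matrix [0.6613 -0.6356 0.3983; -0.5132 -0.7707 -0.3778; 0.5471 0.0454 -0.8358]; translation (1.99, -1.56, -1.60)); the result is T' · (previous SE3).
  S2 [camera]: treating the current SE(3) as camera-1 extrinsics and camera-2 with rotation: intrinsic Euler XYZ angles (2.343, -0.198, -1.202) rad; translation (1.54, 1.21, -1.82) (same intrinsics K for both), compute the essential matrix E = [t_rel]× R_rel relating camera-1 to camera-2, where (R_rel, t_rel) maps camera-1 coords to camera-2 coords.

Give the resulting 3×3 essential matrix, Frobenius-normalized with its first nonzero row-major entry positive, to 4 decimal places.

after S1 (compose_se3): R=[0.3783 0.2005 -0.9037; -0.0829 -0.9650 -0.2488; -0.9220 0.1690 -0.3484], t=(3.5927, -1.9300, -2.4038)
after S2 (essential): [0.0010 0.0528 -0.4387; 0.1115 0.2219 0.5286; -0.2361 -0.6170 0.1651]

matrix = [0.0010 0.0528 -0.4387; 0.1115 0.2219 0.5286; -0.2361 -0.6170 0.1651]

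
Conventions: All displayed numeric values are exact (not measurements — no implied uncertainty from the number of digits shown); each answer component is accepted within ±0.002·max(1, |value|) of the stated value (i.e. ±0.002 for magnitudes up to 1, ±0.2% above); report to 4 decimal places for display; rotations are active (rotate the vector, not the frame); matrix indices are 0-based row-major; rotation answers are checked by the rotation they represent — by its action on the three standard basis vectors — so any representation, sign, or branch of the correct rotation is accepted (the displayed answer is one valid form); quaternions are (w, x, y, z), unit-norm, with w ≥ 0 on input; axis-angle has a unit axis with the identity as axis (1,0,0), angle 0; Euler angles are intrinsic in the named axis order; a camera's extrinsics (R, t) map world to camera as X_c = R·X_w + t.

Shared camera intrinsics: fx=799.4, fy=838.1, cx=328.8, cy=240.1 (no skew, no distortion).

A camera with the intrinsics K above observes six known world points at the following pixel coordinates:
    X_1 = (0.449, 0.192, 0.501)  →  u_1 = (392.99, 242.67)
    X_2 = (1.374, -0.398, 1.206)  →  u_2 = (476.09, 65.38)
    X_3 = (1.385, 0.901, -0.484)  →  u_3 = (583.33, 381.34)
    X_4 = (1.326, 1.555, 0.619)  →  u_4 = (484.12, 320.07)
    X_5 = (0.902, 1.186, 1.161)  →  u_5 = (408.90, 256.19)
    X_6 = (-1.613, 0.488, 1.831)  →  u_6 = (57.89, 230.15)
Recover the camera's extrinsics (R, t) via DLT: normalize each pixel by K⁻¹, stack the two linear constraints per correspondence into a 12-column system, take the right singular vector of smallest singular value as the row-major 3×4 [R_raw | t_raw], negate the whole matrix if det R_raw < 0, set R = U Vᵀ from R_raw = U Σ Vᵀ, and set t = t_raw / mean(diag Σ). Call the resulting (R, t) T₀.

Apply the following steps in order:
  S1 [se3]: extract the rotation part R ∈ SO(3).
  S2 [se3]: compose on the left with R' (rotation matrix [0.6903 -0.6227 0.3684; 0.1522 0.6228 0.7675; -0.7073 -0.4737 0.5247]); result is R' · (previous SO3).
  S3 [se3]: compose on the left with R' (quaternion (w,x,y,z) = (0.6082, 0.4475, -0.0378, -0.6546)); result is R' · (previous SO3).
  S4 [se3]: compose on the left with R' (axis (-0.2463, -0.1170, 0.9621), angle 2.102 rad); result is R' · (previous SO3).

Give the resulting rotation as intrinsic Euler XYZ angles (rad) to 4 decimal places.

source (pnp_recover): camera pose = R=[0.9317 0.0447 -0.3606; -0.2914 0.6847 -0.6681; 0.2170 0.7275 0.6509], t=(0.1699, 0.3499, 4.6193)
after S1 (rot_of_se3): [0.9317 0.0447 -0.3606; -0.2914 0.6847 -0.6681; 0.2170 0.7275 0.6509]
after S2 (compose_so3): [0.9045 -0.1275 0.4069; 0.1269 0.9915 0.0286; -0.4071 0.0257 0.9130]
after S3 (compose_so3): [0.4808 0.7217 -0.4980; -0.5820 -0.1621 -0.7969; -0.6559 0.6729 0.3421]
after S4 (compose_so3): [0.5582 -0.4803 0.6765; 0.6744 0.7376 -0.0328; -0.4832 0.4746 0.7357]

rotation (euler_xyz) = (0.0446, 0.7430, 0.7105)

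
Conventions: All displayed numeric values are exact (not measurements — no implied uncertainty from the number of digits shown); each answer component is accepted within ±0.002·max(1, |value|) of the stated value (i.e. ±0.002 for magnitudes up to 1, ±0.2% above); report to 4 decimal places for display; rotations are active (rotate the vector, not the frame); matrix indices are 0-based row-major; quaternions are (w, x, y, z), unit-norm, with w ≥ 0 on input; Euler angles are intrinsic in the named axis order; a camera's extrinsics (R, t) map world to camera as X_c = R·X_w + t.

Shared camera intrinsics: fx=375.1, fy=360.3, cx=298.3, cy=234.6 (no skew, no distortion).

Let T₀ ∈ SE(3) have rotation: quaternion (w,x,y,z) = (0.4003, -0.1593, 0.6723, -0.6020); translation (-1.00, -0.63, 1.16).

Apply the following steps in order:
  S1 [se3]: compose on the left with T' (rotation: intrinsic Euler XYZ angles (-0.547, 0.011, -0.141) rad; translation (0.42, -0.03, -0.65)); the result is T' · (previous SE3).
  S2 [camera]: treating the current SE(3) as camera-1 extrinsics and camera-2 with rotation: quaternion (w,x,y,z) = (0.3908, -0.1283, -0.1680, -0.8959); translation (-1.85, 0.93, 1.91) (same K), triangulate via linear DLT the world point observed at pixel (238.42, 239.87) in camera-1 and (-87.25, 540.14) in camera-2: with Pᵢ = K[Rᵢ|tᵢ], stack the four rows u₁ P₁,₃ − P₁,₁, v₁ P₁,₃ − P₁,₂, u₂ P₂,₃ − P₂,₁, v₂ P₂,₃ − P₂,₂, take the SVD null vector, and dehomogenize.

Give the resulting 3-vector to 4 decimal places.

after S1 (compose_se3): R=[-0.7241 0.2863 0.6274; -0.6893 -0.3314 -0.6443; 0.0234 -0.8990 0.4373], t=(-0.6458, 0.1668, 0.6021)
after S2 (triangulate): (-0.1047, -1.1485, 0.9154)

result = (-0.1047, -1.1485, 0.9154)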